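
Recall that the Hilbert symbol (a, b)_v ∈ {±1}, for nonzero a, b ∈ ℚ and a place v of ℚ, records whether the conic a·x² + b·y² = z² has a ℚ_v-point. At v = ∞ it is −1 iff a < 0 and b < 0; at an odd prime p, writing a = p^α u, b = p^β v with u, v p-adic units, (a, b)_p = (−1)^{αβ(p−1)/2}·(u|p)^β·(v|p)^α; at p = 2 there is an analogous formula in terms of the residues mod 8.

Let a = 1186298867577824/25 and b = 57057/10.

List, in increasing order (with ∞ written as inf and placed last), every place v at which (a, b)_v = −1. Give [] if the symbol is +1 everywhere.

[2, 3, 7, 19]

Mod squares: a ≡ 14, b ≡ 570570. Check v ∈ {∞, 2, 3, 5, 7, 11, 13, 19}.
v=11: a=11^6·(≡9), b=11^1·(≡5) mod 11; (9|11)=+1, (5|11)=+1; (−1)^{6·1·5}·(+1)^1·(+1)^6 = +1.
v=3: a=3^0·(≡2), b=3^1·(≡2) mod 3; (2|3)=-1, (2|3)=-1; (−1)^{0·1·1}·(-1)^1·(-1)^0 = -1.
v=∞: 14 > 0 and 570570 > 0  ⇒  (a,b)_∞ = +1.
v=13: a=13^2·(≡1), b=13^1·(≡6) mod 13; (1|13)=+1, (6|13)=-1; (−1)^{2·1·6}·(+1)^1·(-1)^2 = +1.
v=7: a=7^3·(≡4), b=7^1·(≡1) mod 7; (4|7)=+1, (1|7)=+1; (−1)^{3·1·3}·(+1)^1·(+1)^3 = -1.
v=2: v_2(a)=5, v_2(b)=-1; units ≡ 7, 5 (mod 8); ε·ε+αω+βω = 1·0+5·1+-1·0 ≡ 1  ⇒  (a,b)_2 = -1.
v=5: a=5^-2·(≡4), b=5^-1·(≡1) mod 5; (4|5)=+1, (1|5)=+1; (−1)^{-2·-1·2}·(+1)^-1·(+1)^-2 = +1.
v=19: a=19^2·(≡2), b=19^1·(≡2) mod 19; (2|19)=-1, (2|19)=-1; (−1)^{2·1·9}·(-1)^1·(-1)^2 = -1.
Ram(14, 570570) = {2, 3, 7, 19}; no ℚ_2-point on the conic.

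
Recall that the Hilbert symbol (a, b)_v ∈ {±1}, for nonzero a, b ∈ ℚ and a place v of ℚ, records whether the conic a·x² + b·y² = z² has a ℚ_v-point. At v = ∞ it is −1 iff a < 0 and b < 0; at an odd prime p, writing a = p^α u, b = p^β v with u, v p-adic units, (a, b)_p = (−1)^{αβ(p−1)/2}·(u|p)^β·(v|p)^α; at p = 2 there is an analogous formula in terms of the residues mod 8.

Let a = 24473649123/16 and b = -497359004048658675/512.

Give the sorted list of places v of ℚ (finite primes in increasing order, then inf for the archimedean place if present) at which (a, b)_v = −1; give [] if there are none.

[2, 3, 7, 17]

(a, b) ≡ (3, -60214) mod (ℚ^×)²; places V = {2, 3, 5, 7, 11, 17, 23, ∞}.
(a,b)_∞: sgn(3)=+, sgn(-60214)=−, so +1.
(a,b)_23: α=2, u≡1; β=3, v≡12 (mod 23); (1|23)=+1, (12|23)=+1; sign (−1)^0·+1^3·+1^2 = +1.
(a,b)_7: α=2, u≡6; β=3, v≡4 (mod 7); (6|7)=-1, (4|7)=+1; sign (−1)^0·-1^3·+1^2 = -1.
(a,b)_3: α=3, u≡1; β=6, v≡2 (mod 3); (1|3)=+1, (2|3)=-1; sign (−1)^0·+1^6·-1^3 = -1.
(a,b)_2: α=-4, β=-9; u≡3, v≡5 (mod 8); ε(u)ε(v)=1·0, αω(v)=-4·1, βω(u)=-9·1; sum ≡ 1  ⇒  -1.
(a,b)_17: α=2, u≡12; β=3, v≡12 (mod 17); (12|17)=-1, (12|17)=-1; sign (−1)^0·-1^3·-1^2 = -1.
(a,b)_11: α=2, u≡4; β=3, v≡1 (mod 11); (4|11)=+1, (1|11)=+1; sign (−1)^0·+1^3·+1^2 = +1.
(a,b)_5: α=0, u≡3; β=2, v≡4 (mod 5); (3|5)=-1, (4|5)=+1; sign (−1)^0·-1^2·+1^0 = +1.
|Ram(3, -60214)| = 4, even; anisotropic at {2, 3, 7, 17}.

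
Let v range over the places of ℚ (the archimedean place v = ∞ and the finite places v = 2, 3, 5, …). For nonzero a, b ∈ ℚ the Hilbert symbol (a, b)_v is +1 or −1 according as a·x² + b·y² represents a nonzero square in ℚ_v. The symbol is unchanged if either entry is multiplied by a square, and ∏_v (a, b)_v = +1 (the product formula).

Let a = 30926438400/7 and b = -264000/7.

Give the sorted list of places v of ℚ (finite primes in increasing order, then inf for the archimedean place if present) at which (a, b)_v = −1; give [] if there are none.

(a, b) ≡ (273, -1155) mod (ℚ^×)²; places V = {2, 3, 5, 7, 11, 13, ∞}.
(a,b)_5: α=2, u≡3; β=3, v≡4 (mod 5); (3|5)=-1, (4|5)=+1; sign (−1)^0·-1^3·+1^2 = -1.
(a,b)_7: α=-1, u≡4; β=-1, v≡5 (mod 7); (4|7)=+1, (5|7)=-1; sign (−1)^1·+1^-1·-1^-1 = +1.
(a,b)_11: α=2, u≡3; β=1, v≡5 (mod 11); (3|11)=+1, (5|11)=+1; sign (−1)^0·+1^1·+1^2 = +1.
(a,b)_3: α=1, u≡1; β=1, v≡2 (mod 3); (1|3)=+1, (2|3)=-1; sign (−1)^1·+1^1·-1^1 = +1.
(a,b)_2: α=18, β=6; u≡1, v≡5 (mod 8); ε(u)ε(v)=0·0, αω(v)=18·1, βω(u)=6·0; sum ≡ 0  ⇒  +1.
(a,b)_13: α=1, u≡11; β=0, v≡8 (mod 13); (11|13)=-1, (8|13)=-1; sign (−1)^0·-1^0·-1^1 = -1.
(a,b)_∞: sgn(273)=+, sgn(-1155)=−, so +1.
|Ram(273, -1155)| = 2, even; anisotropic at {5, 13}.

[5, 13]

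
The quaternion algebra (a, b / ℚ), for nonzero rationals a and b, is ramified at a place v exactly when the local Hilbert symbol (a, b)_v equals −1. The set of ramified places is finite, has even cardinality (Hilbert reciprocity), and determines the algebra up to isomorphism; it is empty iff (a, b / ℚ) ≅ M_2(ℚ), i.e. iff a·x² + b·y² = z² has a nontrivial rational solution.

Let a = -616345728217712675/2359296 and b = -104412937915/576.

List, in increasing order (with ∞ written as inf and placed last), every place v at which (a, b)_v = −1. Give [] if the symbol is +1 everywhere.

[5, 13, 37, inf]

(a, b) ≡ (-7163, -2035) mod (ℚ^×)²; places V = {2, 3, 5, 7, 11, 13, 19, 29, 37, ∞}.
(a,b)_19: α=3, u≡8; β=2, v≡16 (mod 19); (8|19)=-1, (16|19)=+1; sign (−1)^0·-1^2·+1^3 = +1.
(a,b)_37: α=2, u≡17; β=1, v≡8 (mod 37); (17|37)=-1, (8|37)=-1; sign (−1)^0·-1^1·-1^2 = -1.
(a,b)_7: α=2, u≡6; β=0, v≡4 (mod 7); (6|7)=-1, (4|7)=+1; sign (−1)^0·-1^0·+1^2 = +1.
(a,b)_11: α=0, u≡1; β=1, v≡2 (mod 11); (1|11)=+1, (2|11)=-1; sign (−1)^0·+1^1·-1^0 = +1.
(a,b)_3: α=-2, u≡1; β=-2, v≡2 (mod 3); (1|3)=+1, (2|3)=-1; sign (−1)^0·+1^-2·-1^-2 = +1.
(a,b)_∞: sgn(-7163)=−, sgn(-2035)=−, so -1.
(a,b)_29: α=3, u≡2; β=2, v≡13 (mod 29); (2|29)=-1, (13|29)=+1; sign (−1)^0·-1^2·+1^3 = +1.
(a,b)_13: α=3, u≡2; β=2, v≡5 (mod 13); (2|13)=-1, (5|13)=-1; sign (−1)^0·-1^2·-1^3 = -1.
(a,b)_2: α=-18, β=-6; u≡5, v≡5 (mod 8); ε(u)ε(v)=0·0, αω(v)=-18·1, βω(u)=-6·1; sum ≡ 0  ⇒  +1.
(a,b)_5: α=2, u≡3; β=1, v≡2 (mod 5); (3|5)=-1, (2|5)=-1; sign (−1)^0·-1^1·-1^2 = -1.
|Ram(-7163, -2035)| = 4, even; anisotropic at {5, 13, 37, ∞}.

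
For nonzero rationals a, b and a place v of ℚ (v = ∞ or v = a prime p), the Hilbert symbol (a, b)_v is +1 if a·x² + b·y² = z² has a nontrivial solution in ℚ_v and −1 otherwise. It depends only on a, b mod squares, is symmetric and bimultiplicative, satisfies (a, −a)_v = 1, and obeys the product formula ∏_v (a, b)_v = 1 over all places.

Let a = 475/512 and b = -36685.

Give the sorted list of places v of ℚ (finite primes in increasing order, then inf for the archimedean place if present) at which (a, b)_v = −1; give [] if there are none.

Mod squares: a ≡ 38, b ≡ -36685. Check v ∈ {∞, 2, 5, 11, 19, 23, 29}.
v=5: a=5^2·(≡2), b=5^1·(≡3) mod 5; (2|5)=-1, (3|5)=-1; (−1)^{2·1·2}·(-1)^1·(-1)^2 = -1.
v=11: a=11^0·(≡4), b=11^1·(≡9) mod 11; (4|11)=+1, (9|11)=+1; (−1)^{0·1·5}·(+1)^1·(+1)^0 = +1.
v=29: a=29^0·(≡25), b=29^1·(≡11) mod 29; (25|29)=+1, (11|29)=-1; (−1)^{0·1·14}·(+1)^1·(-1)^0 = +1.
v=2: v_2(a)=-9, v_2(b)=0; units ≡ 3, 3 (mod 8); ε·ε+αω+βω = 1·1+-9·1+0·1 ≡ 0  ⇒  (a,b)_2 = +1.
v=23: a=23^0·(≡14), b=23^1·(≡15) mod 23; (14|23)=-1, (15|23)=-1; (−1)^{0·1·11}·(-1)^1·(-1)^0 = -1.
v=∞: 38 > 0 and -36685 < 0  ⇒  (a,b)_∞ = +1.
v=19: a=19^1·(≡13), b=19^0·(≡4) mod 19; (13|19)=-1, (4|19)=+1; (−1)^{1·0·9}·(-1)^0·(+1)^1 = +1.
Ram(38, -36685) = {5, 23}; no ℚ_5-point on the conic.

[5, 23]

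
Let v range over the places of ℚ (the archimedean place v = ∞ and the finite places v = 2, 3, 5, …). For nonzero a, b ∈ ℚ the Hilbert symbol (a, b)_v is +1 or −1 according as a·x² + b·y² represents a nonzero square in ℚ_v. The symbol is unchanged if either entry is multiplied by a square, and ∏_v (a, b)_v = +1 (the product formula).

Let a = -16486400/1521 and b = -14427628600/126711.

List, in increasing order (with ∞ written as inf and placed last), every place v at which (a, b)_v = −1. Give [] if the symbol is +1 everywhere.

(a, b) ≡ (-161, -1794) mod (ℚ^×)²; places V = {2, 3, 5, 7, 11, 13, 19, 23, ∞}.
(a,b)_3: α=-2, u≡1; β=-3, v≡2 (mod 3); (1|3)=+1, (2|3)=-1; sign (−1)^0·+1^-3·-1^-2 = +1.
(a,b)_11: α=0, u≡5; β=2, v≡6 (mod 11); (5|11)=+1, (6|11)=-1; sign (−1)^0·+1^2·-1^0 = +1.
(a,b)_2: α=12, β=3; u≡7, v≡7 (mod 8); ε(u)ε(v)=1·1, αω(v)=12·0, βω(u)=3·0; sum ≡ 1  ⇒  -1.
(a,b)_5: α=2, u≡4; β=2, v≡1 (mod 5); (4|5)=+1, (1|5)=+1; sign (−1)^0·+1^2·+1^2 = +1.
(a,b)_7: α=1, u≡3; β=2, v≡5 (mod 7); (3|7)=-1, (5|7)=-1; sign (−1)^0·-1^2·-1^1 = -1.
(a,b)_13: α=-2, u≡2; β=-1, v≡7 (mod 13); (2|13)=-1, (7|13)=-1; sign (−1)^0·-1^-1·-1^-2 = -1.
(a,b)_∞: sgn(-161)=−, sgn(-1794)=−, so -1.
(a,b)_19: α=0, u≡14; β=-2, v≡7 (mod 19); (14|19)=-1, (7|19)=+1; sign (−1)^0·-1^-2·+1^0 = +1.
(a,b)_23: α=1, u≡6; β=3, v≡20 (mod 23); (6|23)=+1, (20|23)=-1; sign (−1)^1·+1^3·-1^1 = +1.
|Ram(-161, -1794)| = 4, even; anisotropic at {2, 7, 13, ∞}.

[2, 7, 13, inf]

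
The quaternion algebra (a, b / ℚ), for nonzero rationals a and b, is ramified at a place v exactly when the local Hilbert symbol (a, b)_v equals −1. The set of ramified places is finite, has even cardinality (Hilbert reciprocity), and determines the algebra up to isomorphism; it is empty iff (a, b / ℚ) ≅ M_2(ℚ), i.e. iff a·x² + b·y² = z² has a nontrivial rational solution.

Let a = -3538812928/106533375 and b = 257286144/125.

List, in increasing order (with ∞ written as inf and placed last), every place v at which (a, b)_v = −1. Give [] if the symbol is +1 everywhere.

(a, b) ≡ (-16530, 870) mod (ℚ^×)²; places V = {2, 3, 5, 7, 13, 19, 29, 41, ∞}.
(a,b)_41: α=-2, u≡24; β=0, v≡37 (mod 41); (24|41)=-1, (37|41)=+1; sign (−1)^0·-1^0·+1^-2 = +1.
(a,b)_13: α=-2, u≡5; β=0, v≡3 (mod 13); (5|13)=-1, (3|13)=+1; sign (−1)^0·-1^0·+1^-2 = +1.
(a,b)_7: α=2, u≡2; β=0, v≡4 (mod 7); (2|7)=+1, (4|7)=+1; sign (−1)^0·+1^0·+1^2 = +1.
(a,b)_19: α=1, u≡11; β=2, v≡3 (mod 19); (11|19)=+1, (3|19)=-1; sign (−1)^0·+1^2·-1^1 = -1.
(a,b)_29: α=1, u≡15; β=1, v≡22 (mod 29); (15|29)=-1, (22|29)=+1; sign (−1)^0·-1^1·+1^1 = -1.
(a,b)_3: α=-1, u≡1; β=1, v≡2 (mod 3); (1|3)=+1, (2|3)=-1; sign (−1)^1·+1^1·-1^-1 = +1.
(a,b)_5: α=-3, u≡1; β=-3, v≡4 (mod 5); (1|5)=+1, (4|5)=+1; sign (−1)^0·+1^-3·+1^-3 = +1.
(a,b)_2: α=17, β=13; u≡7, v≡3 (mod 8); ε(u)ε(v)=1·1, αω(v)=17·1, βω(u)=13·0; sum ≡ 0  ⇒  +1.
(a,b)_∞: sgn(-16530)=−, sgn(870)=+, so +1.
|Ram(-16530, 870)| = 2, even; anisotropic at {19, 29}.

[19, 29]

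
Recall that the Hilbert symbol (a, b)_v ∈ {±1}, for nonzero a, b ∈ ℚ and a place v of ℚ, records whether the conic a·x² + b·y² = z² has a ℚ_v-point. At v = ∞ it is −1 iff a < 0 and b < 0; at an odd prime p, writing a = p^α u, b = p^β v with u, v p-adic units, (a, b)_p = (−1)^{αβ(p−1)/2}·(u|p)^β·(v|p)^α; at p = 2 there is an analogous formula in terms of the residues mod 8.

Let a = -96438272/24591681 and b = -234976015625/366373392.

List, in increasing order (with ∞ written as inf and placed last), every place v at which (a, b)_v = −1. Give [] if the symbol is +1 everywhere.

Mod squares: a ≡ -2, b ≡ -2145. Check v ∈ {∞, 2, 3, 5, 7, 11, 13, 17, 19, 29, 31, 37}.
v=13: a=13^0·(≡7), b=13^3·(≡9) mod 13; (7|13)=-1, (9|13)=+1; (−1)^{0·3·6}·(-1)^3·(+1)^0 = -1.
v=17: a=17^0·(≡1), b=17^-2·(≡12) mod 17; (1|17)=+1, (12|17)=-1; (−1)^{0·-2·8}·(+1)^-2·(-1)^0 = +1.
v=11: a=11^0·(≡1), b=11^-1·(≡4) mod 11; (1|11)=+1, (4|11)=+1; (−1)^{0·-1·5}·(+1)^-1·(+1)^0 = +1.
v=∞: -2 < 0 and -2145 < 0  ⇒  (a,b)_∞ = -1.
v=7: a=7^2·(≡3), b=7^-4·(≡1) mod 7; (3|7)=-1, (1|7)=+1; (−1)^{2·-4·3}·(-1)^-4·(+1)^2 = +1.
v=5: a=5^0·(≡3), b=5^7·(≡1) mod 5; (3|5)=-1, (1|5)=+1; (−1)^{0·7·2}·(-1)^7·(+1)^0 = -1.
v=29: a=29^-2·(≡14), b=29^0·(≡23) mod 29; (14|29)=-1, (23|29)=+1; (−1)^{-2·0·14}·(-1)^0·(+1)^-2 = +1.
v=19: a=19^-2·(≡11), b=19^0·(≡18) mod 19; (11|19)=+1, (18|19)=-1; (−1)^{-2·0·9}·(+1)^0·(-1)^-2 = +1.
v=3: a=3^-4·(≡1), b=3^-1·(≡2) mod 3; (1|3)=+1, (2|3)=-1; (−1)^{-4·-1·1}·(+1)^-1·(-1)^-4 = +1.
v=37: a=37^0·(≡8), b=37^2·(≡25) mod 37; (8|37)=-1, (25|37)=+1; (−1)^{0·2·18}·(-1)^2·(+1)^0 = +1.
v=2: v_2(a)=11, v_2(b)=-4; units ≡ 7, 7 (mod 8); ε·ε+αω+βω = 1·1+11·0+-4·0 ≡ 1  ⇒  (a,b)_2 = -1.
v=31: a=31^2·(≡26), b=31^0·(≡14) mod 31; (26|31)=-1, (14|31)=+1; (−1)^{2·0·15}·(-1)^0·(+1)^2 = +1.
(-2, -2145 / ℚ) ramifies at {2, 5, 13, ∞}: a division algebra.

[2, 5, 13, inf]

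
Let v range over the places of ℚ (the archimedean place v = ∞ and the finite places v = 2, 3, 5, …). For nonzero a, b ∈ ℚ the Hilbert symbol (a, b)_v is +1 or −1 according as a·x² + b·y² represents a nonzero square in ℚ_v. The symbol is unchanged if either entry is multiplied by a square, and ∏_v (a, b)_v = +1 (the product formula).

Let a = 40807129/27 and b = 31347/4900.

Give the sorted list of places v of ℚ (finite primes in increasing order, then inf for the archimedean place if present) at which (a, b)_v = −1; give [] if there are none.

Mod squares: a ≡ 1011747, b ≡ 43. Check v ∈ {∞, 2, 3, 5, 7, 11, 23, 31, 43}.
v=3: a=3^-3·(≡1), b=3^6·(≡1) mod 3; (1|3)=+1, (1|3)=+1; (−1)^{-3·6·1}·(+1)^6·(+1)^-3 = +1.
v=31: a=31^1·(≡14), b=31^0·(≡3) mod 31; (14|31)=+1, (3|31)=-1; (−1)^{1·0·15}·(+1)^0·(-1)^1 = -1.
v=5: a=5^0·(≡2), b=5^-2·(≡2) mod 5; (2|5)=-1, (2|5)=-1; (−1)^{0·-2·2}·(-1)^-2·(-1)^0 = +1.
v=23: a=23^1·(≡18), b=23^0·(≡21) mod 23; (18|23)=+1, (21|23)=-1; (−1)^{1·0·11}·(+1)^0·(-1)^1 = -1.
v=43: a=43^1·(≡30), b=43^1·(≡1) mod 43; (30|43)=-1, (1|43)=+1; (−1)^{1·1·21}·(-1)^1·(+1)^1 = +1.
v=2: v_2(a)=0, v_2(b)=-2; units ≡ 3, 3 (mod 8); ε·ε+αω+βω = 1·1+0·1+-2·1 ≡ 1  ⇒  (a,b)_2 = -1.
v=7: a=7^0·(≡1), b=7^-2·(≡4) mod 7; (1|7)=+1, (4|7)=+1; (−1)^{0·-2·3}·(+1)^-2·(+1)^0 = +1.
v=11: a=11^3·(≡7), b=11^0·(≡6) mod 11; (7|11)=-1, (6|11)=-1; (−1)^{3·0·5}·(-1)^0·(-1)^3 = -1.
v=∞: 1011747 > 0 and 43 > 0  ⇒  (a,b)_∞ = +1.
Ram(1011747, 43) = {2, 11, 23, 31}; no ℚ_2-point on the conic.

[2, 11, 23, 31]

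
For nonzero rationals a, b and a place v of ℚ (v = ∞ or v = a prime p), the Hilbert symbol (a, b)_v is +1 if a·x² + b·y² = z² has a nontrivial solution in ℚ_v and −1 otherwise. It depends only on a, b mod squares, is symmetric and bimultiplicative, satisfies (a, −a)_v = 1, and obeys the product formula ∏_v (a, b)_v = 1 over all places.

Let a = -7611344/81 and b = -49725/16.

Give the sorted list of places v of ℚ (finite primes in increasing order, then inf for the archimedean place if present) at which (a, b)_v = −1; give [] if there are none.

Mod squares: a ≡ -475709, b ≡ -221. Check v ∈ {∞, 2, 3, 5, 13, 17, 23, 37, 43}.
v=∞: -475709 < 0 and -221 < 0  ⇒  (a,b)_∞ = -1.
v=23: a=23^1·(≡15), b=23^0·(≡13) mod 23; (15|23)=-1, (13|23)=+1; (−1)^{1·0·11}·(-1)^0·(+1)^1 = +1.
v=37: a=37^1·(≡17), b=37^0·(≡21) mod 37; (17|37)=-1, (21|37)=+1; (−1)^{1·0·18}·(-1)^0·(+1)^1 = +1.
v=43: a=43^1·(≡4), b=43^0·(≡7) mod 43; (4|43)=+1, (7|43)=-1; (−1)^{1·0·21}·(+1)^0·(-1)^1 = -1.
v=17: a=17^0·(≡9), b=17^1·(≡1) mod 17; (9|17)=+1, (1|17)=+1; (−1)^{0·1·8}·(+1)^1·(+1)^0 = +1.
v=13: a=13^1·(≡2), b=13^1·(≡12) mod 13; (2|13)=-1, (12|13)=+1; (−1)^{1·1·6}·(-1)^1·(+1)^1 = -1.
v=2: v_2(a)=4, v_2(b)=-4; units ≡ 3, 3 (mod 8); ε·ε+αω+βω = 1·1+4·1+-4·1 ≡ 1  ⇒  (a,b)_2 = -1.
v=5: a=5^0·(≡1), b=5^2·(≡1) mod 5; (1|5)=+1, (1|5)=+1; (−1)^{0·2·2}·(+1)^2·(+1)^0 = +1.
v=3: a=3^-4·(≡1), b=3^2·(≡1) mod 3; (1|3)=+1, (1|3)=+1; (−1)^{-4·2·1}·(+1)^2·(+1)^-4 = +1.
(-475709, -221 / ℚ) ramifies at {2, 13, 43, ∞}: a division algebra.

[2, 13, 43, inf]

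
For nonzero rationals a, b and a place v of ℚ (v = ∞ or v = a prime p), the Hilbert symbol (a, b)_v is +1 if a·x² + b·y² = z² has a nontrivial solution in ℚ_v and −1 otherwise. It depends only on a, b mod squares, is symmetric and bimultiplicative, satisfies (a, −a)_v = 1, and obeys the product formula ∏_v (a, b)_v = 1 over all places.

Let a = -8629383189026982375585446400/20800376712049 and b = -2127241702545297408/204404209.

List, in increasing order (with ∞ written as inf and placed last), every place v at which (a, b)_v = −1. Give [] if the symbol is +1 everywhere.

[2, 23, 31, inf]

Mod squares: a ≡ -266, b ≡ -713. Check v ∈ {∞, 2, 3, 5, 7, 11, 13, 17, 19, 23, 29, 31}.
v=∞: -266 < 0 and -713 < 0  ⇒  (a,b)_∞ = -1.
v=17: a=17^-2·(≡6), b=17^-2·(≡8) mod 17; (6|17)=-1, (8|17)=+1; (−1)^{-2·-2·8}·(-1)^-2·(+1)^-2 = +1.
v=7: a=7^3·(≡2), b=7^2·(≡1) mod 7; (2|7)=+1, (1|7)=+1; (−1)^{3·2·3}·(+1)^2·(+1)^3 = +1.
v=31: a=31^4·(≡3), b=31^3·(≡8) mod 31; (3|31)=-1, (8|31)=+1; (−1)^{4·3·15}·(-1)^3·(+1)^4 = -1.
v=11: a=11^-2·(≡4), b=11^0·(≡2) mod 11; (4|11)=+1, (2|11)=-1; (−1)^{-2·0·5}·(+1)^0·(-1)^-2 = +1.
v=5: a=5^2·(≡1), b=5^0·(≡3) mod 5; (1|5)=+1, (3|5)=-1; (−1)^{2·0·2}·(+1)^0·(-1)^2 = +1.
v=2: v_2(a)=9, v_2(b)=12; units ≡ 3, 7 (mod 8); ε·ε+αω+βω = 1·1+9·0+12·1 ≡ 1  ⇒  (a,b)_2 = -1.
v=13: a=13^2·(≡8), b=13^0·(≡11) mod 13; (8|13)=-1, (11|13)=-1; (−1)^{2·0·6}·(-1)^0·(-1)^2 = +1.
v=23: a=23^4·(≡7), b=23^3·(≡22) mod 23; (7|23)=-1, (22|23)=-1; (−1)^{4·3·11}·(-1)^3·(-1)^4 = -1.
v=3: a=3^8·(≡1), b=3^4·(≡1) mod 3; (1|3)=+1, (1|3)=+1; (−1)^{8·4·1}·(+1)^4·(+1)^8 = +1.
v=19: a=19^3·(≡6), b=19^2·(≡11) mod 19; (6|19)=+1, (11|19)=+1; (−1)^{3·2·9}·(+1)^2·(+1)^3 = +1.
v=29: a=29^-6·(≡4), b=29^-4·(≡11) mod 29; (4|29)=+1, (11|29)=-1; (−1)^{-6·-4·14}·(+1)^-4·(-1)^-6 = +1.
Ram(-266, -713) = {2, 23, 31, ∞}; no ℚ_2-point on the conic.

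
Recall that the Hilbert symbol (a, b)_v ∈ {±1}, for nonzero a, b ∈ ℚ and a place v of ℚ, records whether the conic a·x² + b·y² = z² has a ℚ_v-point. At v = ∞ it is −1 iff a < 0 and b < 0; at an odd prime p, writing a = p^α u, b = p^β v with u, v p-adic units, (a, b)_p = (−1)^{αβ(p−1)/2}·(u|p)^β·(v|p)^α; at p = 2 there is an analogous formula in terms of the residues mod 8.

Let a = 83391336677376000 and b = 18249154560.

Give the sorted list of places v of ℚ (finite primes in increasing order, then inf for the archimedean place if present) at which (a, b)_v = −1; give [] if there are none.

Mod squares: a ≡ 390, b ≡ 7735. Check v ∈ {∞, 2, 3, 5, 7, 13, 17}.
v=2: v_2(a)=27, v_2(b)=18; units ≡ 3, 7 (mod 8); ε·ε+αω+βω = 1·1+27·0+18·1 ≡ 1  ⇒  (a,b)_2 = -1.
v=5: a=5^3·(≡3), b=5^1·(≡2) mod 5; (3|5)=-1, (2|5)=-1; (−1)^{3·1·2}·(-1)^1·(-1)^3 = +1.
v=17: a=17^2·(≡15), b=17^1·(≡9) mod 17; (15|17)=+1, (9|17)=+1; (−1)^{2·1·8}·(+1)^1·(+1)^2 = +1.
v=13: a=13^1·(≡9), b=13^1·(≡1) mod 13; (9|13)=+1, (1|13)=+1; (−1)^{1·1·6}·(+1)^1·(+1)^1 = +1.
v=3: a=3^3·(≡1), b=3^2·(≡1) mod 3; (1|3)=+1, (1|3)=+1; (−1)^{3·2·1}·(+1)^2·(+1)^3 = +1.
v=∞: 390 > 0 and 7735 > 0  ⇒  (a,b)_∞ = +1.
v=7: a=7^2·(≡5), b=7^1·(≡5) mod 7; (5|7)=-1, (5|7)=-1; (−1)^{2·1·3}·(-1)^1·(-1)^2 = -1.
Ram(390, 7735) = {2, 7}; no ℚ_2-point on the conic.

[2, 7]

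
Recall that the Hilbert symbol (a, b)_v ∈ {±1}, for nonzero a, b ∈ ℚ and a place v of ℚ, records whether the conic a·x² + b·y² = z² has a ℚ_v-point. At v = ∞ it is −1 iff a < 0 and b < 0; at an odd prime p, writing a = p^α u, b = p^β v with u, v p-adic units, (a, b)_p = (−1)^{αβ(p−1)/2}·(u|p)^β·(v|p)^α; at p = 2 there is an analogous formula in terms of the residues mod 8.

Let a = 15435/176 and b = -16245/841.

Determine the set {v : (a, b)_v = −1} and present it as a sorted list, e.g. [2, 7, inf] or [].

Mod squares: a ≡ 385, b ≡ -5. Check v ∈ {∞, 2, 3, 5, 7, 11, 19, 29}.
v=11: a=11^-1·(≡7), b=11^0·(≡7) mod 11; (7|11)=-1, (7|11)=-1; (−1)^{-1·0·5}·(-1)^0·(-1)^-1 = -1.
v=5: a=5^1·(≡2), b=5^1·(≡1) mod 5; (2|5)=-1, (1|5)=+1; (−1)^{1·1·2}·(-1)^1·(+1)^1 = -1.
v=∞: 385 > 0 and -5 < 0  ⇒  (a,b)_∞ = +1.
v=29: a=29^0·(≡18), b=29^-2·(≡24) mod 29; (18|29)=-1, (24|29)=+1; (−1)^{0·-2·14}·(-1)^-2·(+1)^0 = +1.
v=2: v_2(a)=-4, v_2(b)=0; units ≡ 1, 3 (mod 8); ε·ε+αω+βω = 0·1+-4·1+0·0 ≡ 0  ⇒  (a,b)_2 = +1.
v=7: a=7^3·(≡3), b=7^0·(≡2) mod 7; (3|7)=-1, (2|7)=+1; (−1)^{3·0·3}·(-1)^0·(+1)^3 = +1.
v=19: a=19^0·(≡9), b=19^2·(≡10) mod 19; (9|19)=+1, (10|19)=-1; (−1)^{0·2·9}·(+1)^2·(-1)^0 = +1.
v=3: a=3^2·(≡1), b=3^2·(≡1) mod 3; (1|3)=+1, (1|3)=+1; (−1)^{2·2·1}·(+1)^2·(+1)^2 = +1.
(385, -5 / ℚ) ramifies at {5, 11}: a division algebra.

[5, 11]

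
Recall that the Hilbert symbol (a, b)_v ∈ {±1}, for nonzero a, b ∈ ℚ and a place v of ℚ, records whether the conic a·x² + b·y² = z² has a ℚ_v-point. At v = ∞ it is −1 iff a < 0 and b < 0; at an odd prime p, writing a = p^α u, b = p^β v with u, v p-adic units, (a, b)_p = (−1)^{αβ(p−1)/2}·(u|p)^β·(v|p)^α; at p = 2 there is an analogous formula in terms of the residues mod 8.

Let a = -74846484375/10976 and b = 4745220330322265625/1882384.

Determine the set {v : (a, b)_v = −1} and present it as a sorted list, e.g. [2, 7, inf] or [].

[3, 7]

(a, b) ≡ (-9282, 17) mod (ℚ^×)²; places V = {2, 3, 5, 7, 13, 17, ∞}.
(a,b)_3: α=1, u≡2; β=4, v≡2 (mod 3); (2|3)=-1, (2|3)=-1; sign (−1)^0·-1^4·-1^1 = -1.
(a,b)_∞: sgn(-9282)=−, sgn(17)=+, so +1.
(a,b)_7: α=-3, u≡4; β=-6, v≡3 (mod 7); (4|7)=+1, (3|7)=-1; sign (−1)^0·+1^-6·-1^-3 = -1.
(a,b)_5: α=8, u≡3; β=12, v≡2 (mod 5); (3|5)=-1, (2|5)=-1; sign (−1)^0·-1^12·-1^8 = +1.
(a,b)_13: α=1, u≡4; β=2, v≡3 (mod 13); (4|13)=+1, (3|13)=+1; sign (−1)^0·+1^2·+1^1 = +1.
(a,b)_17: α=3, u≡2; β=5, v≡2 (mod 17); (2|17)=+1, (2|17)=+1; sign (−1)^0·+1^5·+1^3 = +1.
(a,b)_2: α=-5, β=-4; u≡7, v≡1 (mod 8); ε(u)ε(v)=1·0, αω(v)=-5·0, βω(u)=-4·0; sum ≡ 0  ⇒  +1.
Ram(-9282, 17) = {3, 7}; no ℚ_3-point on the conic.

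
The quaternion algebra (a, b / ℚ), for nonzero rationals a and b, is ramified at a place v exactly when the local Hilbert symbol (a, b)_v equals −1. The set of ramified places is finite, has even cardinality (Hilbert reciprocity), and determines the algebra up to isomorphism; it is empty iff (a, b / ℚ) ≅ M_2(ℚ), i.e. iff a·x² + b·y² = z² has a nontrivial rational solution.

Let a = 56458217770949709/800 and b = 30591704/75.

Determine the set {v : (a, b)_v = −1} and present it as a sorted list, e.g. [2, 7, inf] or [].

Mod squares: a ≡ 858, b ≡ 1122. Check v ∈ {∞, 2, 3, 5, 11, 13, 17}.
v=5: a=5^-2·(≡2), b=5^-2·(≡3) mod 5; (2|5)=-1, (3|5)=-1; (−1)^{-2·-2·2}·(-1)^-2·(-1)^-2 = +1.
v=2: v_2(a)=-5, v_2(b)=3; units ≡ 5, 1 (mod 8); ε·ε+αω+βω = 0·0+-5·0+3·1 ≡ 1  ⇒  (a,b)_2 = -1.
v=17: a=17^2·(≡16), b=17^1·(≡4) mod 17; (16|17)=+1, (4|17)=+1; (−1)^{2·1·8}·(+1)^1·(+1)^2 = +1.
v=3: a=3^3·(≡1), b=3^-1·(≡2) mod 3; (1|3)=+1, (2|3)=-1; (−1)^{3·-1·1}·(+1)^-1·(-1)^3 = +1.
v=13: a=13^5·(≡12), b=13^2·(≡3) mod 13; (12|13)=+1, (3|13)=+1; (−1)^{5·2·6}·(+1)^2·(+1)^5 = +1.
v=11: a=11^7·(≡5), b=11^3·(≡3) mod 11; (5|11)=+1, (3|11)=+1; (−1)^{7·3·5}·(+1)^3·(+1)^7 = -1.
v=∞: 858 > 0 and 1122 > 0  ⇒  (a,b)_∞ = +1.
Ram(858, 1122) = {2, 11}; no ℚ_2-point on the conic.

[2, 11]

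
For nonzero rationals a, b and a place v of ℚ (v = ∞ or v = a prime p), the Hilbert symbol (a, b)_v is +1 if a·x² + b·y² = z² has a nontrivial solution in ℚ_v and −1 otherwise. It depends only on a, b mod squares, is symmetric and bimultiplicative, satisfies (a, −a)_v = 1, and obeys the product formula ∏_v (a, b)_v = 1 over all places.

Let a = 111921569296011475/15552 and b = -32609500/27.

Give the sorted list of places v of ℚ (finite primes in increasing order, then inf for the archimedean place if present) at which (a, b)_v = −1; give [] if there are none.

[5, 7]

(a, b) ≡ (273, -165) mod (ℚ^×)²; places V = {2, 3, 5, 7, 11, 13, ∞}.
(a,b)_∞: sgn(273)=+, sgn(-165)=−, so +1.
(a,b)_11: α=4, u≡9; β=3, v≡6 (mod 11); (9|11)=+1, (6|11)=-1; sign (−1)^0·+1^3·-1^4 = +1.
(a,b)_2: α=-6, β=2; u≡1, v≡3 (mod 8); ε(u)ε(v)=0·1, αω(v)=-6·1, βω(u)=2·0; sum ≡ 0  ⇒  +1.
(a,b)_5: α=2, u≡2; β=3, v≡2 (mod 5); (2|5)=-1, (2|5)=-1; sign (−1)^0·-1^3·-1^2 = -1.
(a,b)_13: α=5, u≡2; β=0, v≡12 (mod 13); (2|13)=-1, (12|13)=+1; sign (−1)^0·-1^0·+1^5 = +1.
(a,b)_3: α=-5, u≡1; β=-3, v≡2 (mod 3); (1|3)=+1, (2|3)=-1; sign (−1)^1·+1^-3·-1^-5 = +1.
(a,b)_7: α=7, u≡1; β=2, v≡3 (mod 7); (1|7)=+1, (3|7)=-1; sign (−1)^0·+1^2·-1^7 = -1.
Ram(273, -165) = {5, 7}; no ℚ_5-point on the conic.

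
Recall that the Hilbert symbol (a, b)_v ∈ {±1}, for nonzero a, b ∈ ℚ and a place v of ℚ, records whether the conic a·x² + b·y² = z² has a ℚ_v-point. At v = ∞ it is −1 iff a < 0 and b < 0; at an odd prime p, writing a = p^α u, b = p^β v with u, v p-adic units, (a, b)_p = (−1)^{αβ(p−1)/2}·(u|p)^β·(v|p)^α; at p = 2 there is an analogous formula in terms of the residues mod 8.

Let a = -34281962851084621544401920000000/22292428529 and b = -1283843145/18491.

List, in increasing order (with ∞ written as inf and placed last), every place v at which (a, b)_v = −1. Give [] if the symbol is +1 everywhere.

Mod squares: a ≡ -24181395, b ≡ -86955. Check v ∈ {∞, 2, 3, 5, 7, 11, 13, 17, 19, 23, 31, 41}.
v=11: a=11^0·(≡9), b=11^-1·(≡1) mod 11; (9|11)=+1, (1|11)=+1; (−1)^{0·-1·5}·(+1)^-1·(+1)^0 = +1.
v=17: a=17^3·(≡7), b=17^1·(≡13) mod 17; (7|17)=-1, (13|17)=+1; (−1)^{3·1·8}·(-1)^1·(+1)^3 = -1.
v=∞: -24181395 < 0 and -86955 < 0  ⇒  (a,b)_∞ = -1.
v=19: a=19^3·(≡8), b=19^0·(≡15) mod 19; (8|19)=-1, (15|19)=-1; (−1)^{3·0·9}·(-1)^0·(-1)^3 = -1.
v=13: a=13^4·(≡3), b=13^2·(≡8) mod 13; (3|13)=+1, (8|13)=-1; (−1)^{4·2·6}·(+1)^2·(-1)^4 = +1.
v=2: v_2(a)=16, v_2(b)=0; units ≡ 5, 5 (mod 8); ε·ε+αω+βω = 0·0+16·1+0·1 ≡ 0  ⇒  (a,b)_2 = +1.
v=7: a=7^-3·(≡1), b=7^0·(≡6) mod 7; (1|7)=+1, (6|7)=-1; (−1)^{-3·0·3}·(+1)^0·(-1)^-3 = -1.
v=3: a=3^5·(≡1), b=3^1·(≡1) mod 3; (1|3)=+1, (1|3)=+1; (−1)^{5·1·1}·(+1)^1·(+1)^5 = -1.
v=5: a=5^7·(≡1), b=5^1·(≡1) mod 5; (1|5)=+1, (1|5)=+1; (−1)^{7·1·2}·(+1)^1·(+1)^7 = +1.
v=31: a=31^5·(≡19), b=31^3·(≡10) mod 31; (19|31)=+1, (10|31)=+1; (−1)^{5·3·15}·(+1)^3·(+1)^5 = -1.
v=41: a=41^-4·(≡5), b=41^-2·(≡17) mod 41; (5|41)=+1, (17|41)=-1; (−1)^{-4·-2·20}·(+1)^-2·(-1)^-4 = +1.
v=23: a=23^-1·(≡5), b=23^0·(≡4) mod 23; (5|23)=-1, (4|23)=+1; (−1)^{-1·0·11}·(-1)^0·(+1)^-1 = +1.
Ram(-24181395, -86955) = {3, 7, 17, 19, 31, ∞}; no ℚ_3-point on the conic.

[3, 7, 17, 19, 31, inf]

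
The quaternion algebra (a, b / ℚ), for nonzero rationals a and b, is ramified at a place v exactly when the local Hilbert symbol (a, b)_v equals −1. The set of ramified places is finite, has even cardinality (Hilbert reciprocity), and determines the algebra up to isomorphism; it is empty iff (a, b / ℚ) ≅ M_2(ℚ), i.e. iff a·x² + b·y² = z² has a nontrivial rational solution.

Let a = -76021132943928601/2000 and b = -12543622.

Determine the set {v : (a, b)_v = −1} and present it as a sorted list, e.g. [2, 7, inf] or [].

[2, 5, 13, inf]

(a, b) ≡ (-5, -7462) mod (ℚ^×)²; places V = {2, 5, 7, 11, 13, 31, 37, 41, ∞}.
(a,b)_2: α=-4, β=1; u≡3, v≡5 (mod 8); ε(u)ε(v)=1·0, αω(v)=-4·1, βω(u)=1·1; sum ≡ 1  ⇒  -1.
(a,b)_5: α=-3, u≡4; β=0, v≡3 (mod 5); (4|5)=+1, (3|5)=-1; sign (−1)^0·+1^0·-1^-3 = -1.
(a,b)_7: α=0, u≡1; β=1, v≡5 (mod 7); (1|7)=+1, (5|7)=-1; sign (−1)^0·+1^1·-1^0 = +1.
(a,b)_∞: sgn(-5)=−, sgn(-7462)=−, so -1.
(a,b)_13: α=2, u≡2; β=1, v≡5 (mod 13); (2|13)=-1, (5|13)=-1; sign (−1)^0·-1^1·-1^2 = -1.
(a,b)_41: α=4, u≡8; β=3, v≡23 (mod 41); (8|41)=+1, (23|41)=+1; sign (−1)^0·+1^3·+1^4 = +1.
(a,b)_37: α=2, u≡18; β=0, v≡7 (mod 37); (18|37)=-1, (7|37)=+1; sign (−1)^0·-1^0·+1^2 = +1.
(a,b)_31: α=2, u≡27; β=0, v≡1 (mod 31); (27|31)=-1, (1|31)=+1; sign (−1)^0·-1^0·+1^2 = +1.
(a,b)_11: α=2, u≡6; β=0, v≡8 (mod 11); (6|11)=-1, (8|11)=-1; sign (−1)^0·-1^0·-1^2 = +1.
(-5, -7462 / ℚ) ramifies at {2, 5, 13, ∞}: a division algebra.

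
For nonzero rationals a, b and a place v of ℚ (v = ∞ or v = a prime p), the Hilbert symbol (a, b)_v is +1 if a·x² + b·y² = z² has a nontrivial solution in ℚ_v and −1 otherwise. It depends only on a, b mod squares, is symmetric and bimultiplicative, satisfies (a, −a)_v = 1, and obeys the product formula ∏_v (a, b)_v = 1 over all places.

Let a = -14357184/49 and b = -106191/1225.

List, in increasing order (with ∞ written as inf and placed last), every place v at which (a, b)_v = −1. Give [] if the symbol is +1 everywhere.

(a, b) ≡ (-224331, -1311) mod (ℚ^×)²; places V = {2, 3, 5, 7, 19, 23, 37, 43, 47, ∞}.
(a,b)_2: α=6, β=0; u≡5, v≡1 (mod 8); ε(u)ε(v)=0·0, αω(v)=6·0, βω(u)=0·1; sum ≡ 0  ⇒  +1.
(a,b)_3: α=1, u≡1; β=5, v≡1 (mod 3); (1|3)=+1, (1|3)=+1; sign (−1)^1·+1^5·+1^1 = -1.
(a,b)_7: α=-2, u≡5; β=-2, v≡5 (mod 7); (5|7)=-1, (5|7)=-1; sign (−1)^0·-1^-2·-1^-2 = +1.
(a,b)_37: α=1, u≡2; β=0, v≡9 (mod 37); (2|37)=-1, (9|37)=+1; sign (−1)^0·-1^0·+1^1 = +1.
(a,b)_43: α=1, u≡37; β=0, v≡5 (mod 43); (37|43)=-1, (5|43)=-1; sign (−1)^0·-1^0·-1^1 = -1.
(a,b)_∞: sgn(-224331)=−, sgn(-1311)=−, so -1.
(a,b)_5: α=0, u≡4; β=-2, v≡1 (mod 5); (4|5)=+1, (1|5)=+1; sign (−1)^0·+1^-2·+1^0 = +1.
(a,b)_47: α=1, u≡14; β=0, v≡41 (mod 47); (14|47)=+1, (41|47)=-1; sign (−1)^0·+1^0·-1^1 = -1.
(a,b)_23: α=0, u≡20; β=1, v≡1 (mod 23); (20|23)=-1, (1|23)=+1; sign (−1)^0·-1^1·+1^0 = -1.
(a,b)_19: α=0, u≡3; β=1, v≡6 (mod 19); (3|19)=-1, (6|19)=+1; sign (−1)^0·-1^1·+1^0 = -1.
|Ram(-224331, -1311)| = 6, even; anisotropic at {3, 19, 23, 43, 47, ∞}.

[3, 19, 23, 43, 47, inf]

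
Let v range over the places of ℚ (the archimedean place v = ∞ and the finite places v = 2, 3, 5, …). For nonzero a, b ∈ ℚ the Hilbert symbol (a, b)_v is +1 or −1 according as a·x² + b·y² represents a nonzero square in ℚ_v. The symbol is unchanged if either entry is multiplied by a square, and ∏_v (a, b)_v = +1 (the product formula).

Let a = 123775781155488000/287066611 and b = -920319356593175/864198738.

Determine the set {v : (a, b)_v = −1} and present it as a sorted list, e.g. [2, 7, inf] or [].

(a, b) ≡ (2755, -2926) mod (ℚ^×)²; places V = {2, 3, 5, 7, 11, 13, 17, 19, 23, 29, 31, 41, 43, ∞}.
(a,b)_41: α=0, u≡5; β=-2, v≡12 (mod 41); (5|41)=+1, (12|41)=-1; sign (−1)^0·+1^-2·-1^0 = +1.
(a,b)_5: α=3, u≡4; β=2, v≡1 (mod 5); (4|5)=+1, (1|5)=+1; sign (−1)^0·+1^2·+1^3 = +1.
(a,b)_43: α=0, u≡30; β=2, v≡13 (mod 43); (30|43)=-1, (13|43)=+1; sign (−1)^0·-1^2·+1^0 = +1.
(a,b)_13: α=-4, u≡3; β=-4, v≡1 (mod 13); (3|13)=+1, (1|13)=+1; sign (−1)^0·+1^-4·+1^-4 = +1.
(a,b)_19: α=-1, u≡14; β=1, v≡9 (mod 19); (14|19)=-1, (9|19)=+1; sign (−1)^1·-1^1·+1^-1 = +1.
(a,b)_23: α=-2, u≡2; β=0, v≡3 (mod 23); (2|23)=+1, (3|23)=+1; sign (−1)^0·+1^0·+1^-2 = +1.
(a,b)_7: α=2, u≡2; β=3, v≡4 (mod 7); (2|7)=+1, (4|7)=+1; sign (−1)^0·+1^3·+1^2 = +1.
(a,b)_31: α=2, u≡29; β=2, v≡1 (mod 31); (29|31)=-1, (1|31)=+1; sign (−1)^0·-1^2·+1^2 = +1.
(a,b)_∞: sgn(2755)=+, sgn(-2926)=−, so +1.
(a,b)_11: α=2, u≡9; β=1, v≡1 (mod 11); (9|11)=+1, (1|11)=+1; sign (−1)^0·+1^1·+1^2 = +1.
(a,b)_2: α=8, β=-1; u≡3, v≡1 (mod 8); ε(u)ε(v)=1·0, αω(v)=8·0, βω(u)=-1·1; sum ≡ 1  ⇒  -1.
(a,b)_29: α=1, u≡12; β=0, v≡21 (mod 29); (12|29)=-1, (21|29)=-1; sign (−1)^0·-1^0·-1^1 = -1.
(a,b)_17: α=2, u≡8; β=2, v≡16 (mod 17); (8|17)=+1, (16|17)=+1; sign (−1)^0·+1^2·+1^2 = +1.
(a,b)_3: α=4, u≡1; β=-2, v≡2 (mod 3); (1|3)=+1, (2|3)=-1; sign (−1)^0·+1^-2·-1^4 = +1.
(2755, -2926 / ℚ) ramifies at {2, 29}: a division algebra.

[2, 29]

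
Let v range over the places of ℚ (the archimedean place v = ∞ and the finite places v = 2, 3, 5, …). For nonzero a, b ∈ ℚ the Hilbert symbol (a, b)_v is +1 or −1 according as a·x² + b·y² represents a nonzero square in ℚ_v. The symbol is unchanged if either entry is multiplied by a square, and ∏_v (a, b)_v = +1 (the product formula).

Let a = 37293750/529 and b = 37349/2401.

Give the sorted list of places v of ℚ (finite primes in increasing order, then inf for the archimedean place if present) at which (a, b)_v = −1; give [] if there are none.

(a, b) ≡ (6630, 221) mod (ℚ^×)²; places V = {2, 3, 5, 7, 13, 17, 23, ∞}.
(a,b)_17: α=1, u≡1; β=1, v≡1 (mod 17); (1|17)=+1, (1|17)=+1; sign (−1)^0·+1^1·+1^1 = +1.
(a,b)_7: α=0, u≡1; β=-4, v≡4 (mod 7); (1|7)=+1, (4|7)=+1; sign (−1)^0·+1^-4·+1^0 = +1.
(a,b)_13: α=1, u≡3; β=3, v≡12 (mod 13); (3|13)=+1, (12|13)=+1; sign (−1)^0·+1^3·+1^1 = +1.
(a,b)_23: α=-2, u≡9; β=0, v≡15 (mod 23); (9|23)=+1, (15|23)=-1; sign (−1)^0·+1^0·-1^-2 = +1.
(a,b)_5: α=5, u≡1; β=0, v≡4 (mod 5); (1|5)=+1, (4|5)=+1; sign (−1)^0·+1^0·+1^5 = +1.
(a,b)_3: α=3, u≡2; β=0, v≡2 (mod 3); (2|3)=-1, (2|3)=-1; sign (−1)^0·-1^0·-1^3 = -1.
(a,b)_2: α=1, β=0; u≡3, v≡5 (mod 8); ε(u)ε(v)=1·0, αω(v)=1·1, βω(u)=0·1; sum ≡ 1  ⇒  -1.
(a,b)_∞: sgn(6630)=+, sgn(221)=+, so +1.
Ram(6630, 221) = {2, 3}; no ℚ_2-point on the conic.

[2, 3]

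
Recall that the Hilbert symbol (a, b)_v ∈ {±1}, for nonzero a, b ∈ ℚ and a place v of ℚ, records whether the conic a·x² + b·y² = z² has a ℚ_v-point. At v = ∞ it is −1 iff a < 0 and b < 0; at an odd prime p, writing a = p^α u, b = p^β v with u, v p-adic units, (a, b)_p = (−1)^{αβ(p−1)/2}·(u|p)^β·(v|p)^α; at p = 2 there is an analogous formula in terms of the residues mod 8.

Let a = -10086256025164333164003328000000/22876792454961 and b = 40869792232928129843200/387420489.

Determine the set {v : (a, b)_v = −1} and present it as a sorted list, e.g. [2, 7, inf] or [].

Mod squares: a ≡ -1363, b ≡ 39997. Check v ∈ {∞, 2, 3, 5, 23, 29, 37, 47}.
v=2: v_2(a)=30, v_2(b)=26; units ≡ 5, 5 (mod 8); ε·ε+αω+βω = 0·0+30·1+26·1 ≡ 0  ⇒  (a,b)_2 = +1.
v=∞: -1363 < 0 and 39997 > 0  ⇒  (a,b)_∞ = +1.
v=37: a=37^4·(≡2), b=37^3·(≡8) mod 37; (2|37)=-1, (8|37)=-1; (−1)^{4·3·18}·(-1)^3·(-1)^4 = -1.
v=3: a=3^-28·(≡2), b=3^-18·(≡1) mod 3; (2|3)=-1, (1|3)=+1; (−1)^{-28·-18·1}·(-1)^-18·(+1)^-28 = +1.
v=47: a=47^1·(≡16), b=47^1·(≡19) mod 47; (16|47)=+1, (19|47)=-1; (−1)^{1·1·23}·(+1)^1·(-1)^1 = +1.
v=23: a=23^4·(≡11), b=23^3·(≡7) mod 23; (11|23)=-1, (7|23)=-1; (−1)^{4·3·11}·(-1)^3·(-1)^4 = -1.
v=29: a=29^3·(≡15), b=29^2·(≡16) mod 29; (15|29)=-1, (16|29)=+1; (−1)^{3·2·14}·(-1)^2·(+1)^3 = +1.
v=5: a=5^6·(≡3), b=5^2·(≡2) mod 5; (3|5)=-1, (2|5)=-1; (−1)^{6·2·2}·(-1)^2·(-1)^6 = +1.
|Ram(-1363, 39997)| = 2, even; anisotropic at {23, 37}.

[23, 37]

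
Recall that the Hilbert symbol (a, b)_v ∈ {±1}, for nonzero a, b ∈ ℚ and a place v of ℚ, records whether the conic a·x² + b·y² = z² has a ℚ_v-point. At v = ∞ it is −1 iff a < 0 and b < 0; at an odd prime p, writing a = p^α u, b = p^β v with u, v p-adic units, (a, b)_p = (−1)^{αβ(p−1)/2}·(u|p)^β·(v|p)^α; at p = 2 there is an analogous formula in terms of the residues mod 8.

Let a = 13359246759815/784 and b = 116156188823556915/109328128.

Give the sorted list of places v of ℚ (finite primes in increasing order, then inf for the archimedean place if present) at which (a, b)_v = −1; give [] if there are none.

[3, 5, 7, 11, 31, 43]

(a, b) ≡ (215, 35805) mod (ℚ^×)²; places V = {2, 3, 5, 7, 11, 13, 17, 19, 31, 41, 43, 53, ∞}.
(a,b)_17: α=2, u≡12; β=2, v≡6 (mod 17); (12|17)=-1, (6|17)=-1; sign (−1)^0·-1^2·-1^2 = +1.
(a,b)_11: α=2, u≡2; β=1, v≡7 (mod 11); (2|11)=-1, (7|11)=-1; sign (−1)^0·-1^1·-1^2 = -1.
(a,b)_3: α=0, u≡2; β=3, v≡1 (mod 3); (2|3)=-1, (1|3)=+1; sign (−1)^0·-1^3·+1^0 = -1.
(a,b)_53: α=0, u≡33; β=2, v≡50 (mod 53); (33|53)=-1, (50|53)=-1; sign (−1)^0·-1^2·-1^0 = +1.
(a,b)_41: α=0, u≡39; β=2, v≡30 (mod 41); (39|41)=+1, (30|41)=-1; sign (−1)^0·+1^2·-1^0 = +1.
(a,b)_43: α=3, u≡32; β=2, v≡22 (mod 43); (32|43)=-1, (22|43)=-1; sign (−1)^0·-1^2·-1^3 = -1.
(a,b)_31: α=2, u≡30; β=1, v≡1 (mod 31); (30|31)=-1, (1|31)=+1; sign (−1)^0·-1^1·+1^2 = -1.
(a,b)_∞: sgn(215)=+, sgn(35805)=+, so +1.
(a,b)_13: α=0, u≡2; β=-2, v≡12 (mod 13); (2|13)=-1, (12|13)=+1; sign (−1)^0·-1^-2·+1^0 = +1.
(a,b)_7: α=-2, u≡6; β=-1, v≡6 (mod 7); (6|7)=-1, (6|7)=-1; sign (−1)^0·-1^-1·-1^-2 = -1.
(a,b)_5: α=1, u≡2; β=1, v≡1 (mod 5); (2|5)=-1, (1|5)=+1; sign (−1)^0·-1^1·+1^1 = -1.
(a,b)_2: α=-4, β=-8; u≡7, v≡5 (mod 8); ε(u)ε(v)=1·0, αω(v)=-4·1, βω(u)=-8·0; sum ≡ 0  ⇒  +1.
(a,b)_19: α=0, u≡6; β=-2, v≡6 (mod 19); (6|19)=+1, (6|19)=+1; sign (−1)^0·+1^-2·+1^0 = +1.
(215, 35805 / ℚ) ramifies at {3, 5, 7, 11, 31, 43}: a division algebra.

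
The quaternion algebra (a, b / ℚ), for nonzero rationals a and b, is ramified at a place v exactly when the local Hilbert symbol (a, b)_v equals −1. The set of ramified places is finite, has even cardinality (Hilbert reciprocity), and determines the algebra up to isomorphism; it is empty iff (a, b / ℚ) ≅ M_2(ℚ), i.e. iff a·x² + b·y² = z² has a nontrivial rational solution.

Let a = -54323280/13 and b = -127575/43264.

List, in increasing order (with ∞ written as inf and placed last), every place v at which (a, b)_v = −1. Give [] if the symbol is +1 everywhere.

Mod squares: a ≡ -13585, b ≡ -7. Check v ∈ {∞, 2, 3, 5, 7, 11, 13, 19}.
v=5: a=5^1·(≡3), b=5^2·(≡3) mod 5; (3|5)=-1, (3|5)=-1; (−1)^{1·2·2}·(-1)^2·(-1)^1 = -1.
v=7: a=7^0·(≡4), b=7^1·(≡6) mod 7; (4|7)=+1, (6|7)=-1; (−1)^{0·1·3}·(+1)^1·(-1)^0 = +1.
v=3: a=3^2·(≡2), b=3^6·(≡2) mod 3; (2|3)=-1, (2|3)=-1; (−1)^{2·6·1}·(-1)^6·(-1)^2 = +1.
v=11: a=11^1·(≡7), b=11^0·(≡3) mod 11; (7|11)=-1, (3|11)=+1; (−1)^{1·0·5}·(-1)^0·(+1)^1 = +1.
v=19: a=19^3·(≡9), b=19^0·(≡10) mod 19; (9|19)=+1, (10|19)=-1; (−1)^{3·0·9}·(+1)^0·(-1)^3 = -1.
v=2: v_2(a)=4, v_2(b)=-8; units ≡ 7, 1 (mod 8); ε·ε+αω+βω = 1·0+4·0+-8·0 ≡ 0  ⇒  (a,b)_2 = +1.
v=13: a=13^-1·(≡2), b=13^-2·(≡8) mod 13; (2|13)=-1, (8|13)=-1; (−1)^{-1·-2·6}·(-1)^-2·(-1)^-1 = -1.
v=∞: -13585 < 0 and -7 < 0  ⇒  (a,b)_∞ = -1.
(-13585, -7 / ℚ) ramifies at {5, 13, 19, ∞}: a division algebra.

[5, 13, 19, inf]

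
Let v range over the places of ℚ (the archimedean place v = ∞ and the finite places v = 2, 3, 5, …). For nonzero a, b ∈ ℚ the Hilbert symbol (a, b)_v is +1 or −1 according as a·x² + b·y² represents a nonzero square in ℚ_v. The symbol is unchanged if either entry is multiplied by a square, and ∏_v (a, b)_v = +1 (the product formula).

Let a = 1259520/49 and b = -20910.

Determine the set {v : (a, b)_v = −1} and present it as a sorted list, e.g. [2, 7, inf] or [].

Mod squares: a ≡ 1230, b ≡ -20910. Check v ∈ {∞, 2, 3, 5, 7, 17, 41}.
v=17: a=17^0·(≡5), b=17^1·(≡11) mod 17; (5|17)=-1, (11|17)=-1; (−1)^{0·1·8}·(-1)^1·(-1)^0 = -1.
v=7: a=7^-2·(≡3), b=7^0·(≡6) mod 7; (3|7)=-1, (6|7)=-1; (−1)^{-2·0·3}·(-1)^0·(-1)^-2 = +1.
v=∞: 1230 > 0 and -20910 < 0  ⇒  (a,b)_∞ = +1.
v=41: a=41^1·(≡27), b=41^1·(≡23) mod 41; (27|41)=-1, (23|41)=+1; (−1)^{1·1·20}·(-1)^1·(+1)^1 = -1.
v=3: a=3^1·(≡2), b=3^1·(≡2) mod 3; (2|3)=-1, (2|3)=-1; (−1)^{1·1·1}·(-1)^1·(-1)^1 = -1.
v=2: v_2(a)=11, v_2(b)=1; units ≡ 7, 1 (mod 8); ε·ε+αω+βω = 1·0+11·0+1·0 ≡ 0  ⇒  (a,b)_2 = +1.
v=5: a=5^1·(≡1), b=5^1·(≡3) mod 5; (1|5)=+1, (3|5)=-1; (−1)^{1·1·2}·(+1)^1·(-1)^1 = -1.
(1230, -20910 / ℚ) ramifies at {3, 5, 17, 41}: a division algebra.

[3, 5, 17, 41]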